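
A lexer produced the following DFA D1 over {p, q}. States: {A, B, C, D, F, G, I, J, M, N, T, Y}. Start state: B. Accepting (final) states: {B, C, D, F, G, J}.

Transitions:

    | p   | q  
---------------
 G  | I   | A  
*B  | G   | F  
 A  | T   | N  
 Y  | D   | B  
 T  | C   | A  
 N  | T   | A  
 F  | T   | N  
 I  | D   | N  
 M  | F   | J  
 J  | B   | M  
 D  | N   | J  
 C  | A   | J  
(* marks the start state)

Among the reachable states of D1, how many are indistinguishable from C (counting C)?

First remove the unreachable states {Y}; 11 states remain.
Initial partition by acceptance: {B,C,D,F,G,J} | {A,I,M,N,T}.
On input p, block {B,C,D,F,G,J} splits into {C,D,F,G} and {B,J}.
Split {C,D,F,G} by δ(·,q) → {C,D} and {F,G}.
On input p, block {A,I,M,N,T} splits into {A,N} and {I,T} and {M}.
Split {B,J} by δ(·,p) → {J} and {B}.
Stable partition: {C,D} | {A,N} | {J} | {F,G} | {I,T} | {M} | {B} — 7 equivalence classes.
The equivalence class containing C is {C,D}, of size 2.

2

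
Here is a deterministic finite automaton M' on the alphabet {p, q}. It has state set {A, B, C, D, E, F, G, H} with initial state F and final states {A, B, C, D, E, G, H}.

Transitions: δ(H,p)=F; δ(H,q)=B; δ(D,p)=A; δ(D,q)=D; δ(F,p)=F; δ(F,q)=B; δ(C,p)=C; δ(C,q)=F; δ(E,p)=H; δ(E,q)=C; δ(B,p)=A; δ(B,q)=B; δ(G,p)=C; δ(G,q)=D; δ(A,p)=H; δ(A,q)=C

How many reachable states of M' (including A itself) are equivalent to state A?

First remove the unreachable states {D,E,G}; 5 states remain.
Start with accepting vs non-accepting: {A,B,C,H} | {F}.
Refine {A,B,C,H} on symbol p: members go to different blocks, giving {A,B,C} and {H}.
Refine {A,B,C} on symbol p: members go to different blocks, giving {B,C} and {A}.
Refine {B,C} on symbol p: members go to different blocks, giving {B} and {C}.
Stable partition: {B} | {F} | {H} | {A} | {C} — 5 equivalence classes.
The equivalence class containing A is {A}, of size 1.

1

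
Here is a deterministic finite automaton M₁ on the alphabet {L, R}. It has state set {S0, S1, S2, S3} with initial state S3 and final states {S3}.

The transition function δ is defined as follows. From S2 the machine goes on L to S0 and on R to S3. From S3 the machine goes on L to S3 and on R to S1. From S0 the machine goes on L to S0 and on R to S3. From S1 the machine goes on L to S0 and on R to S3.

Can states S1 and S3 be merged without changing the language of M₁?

Reachable states from the start: {S0,S1,S3}. Unreachable: {S2} — drop them.
P0 = {S3} | {S0,S1}.
Stable partition: {S3} | {S0,S1} — 2 equivalence classes.
S1 and S3 end up in different blocks, so they are distinguishable. For instance, the string 'ε' is accepted from only S3.

No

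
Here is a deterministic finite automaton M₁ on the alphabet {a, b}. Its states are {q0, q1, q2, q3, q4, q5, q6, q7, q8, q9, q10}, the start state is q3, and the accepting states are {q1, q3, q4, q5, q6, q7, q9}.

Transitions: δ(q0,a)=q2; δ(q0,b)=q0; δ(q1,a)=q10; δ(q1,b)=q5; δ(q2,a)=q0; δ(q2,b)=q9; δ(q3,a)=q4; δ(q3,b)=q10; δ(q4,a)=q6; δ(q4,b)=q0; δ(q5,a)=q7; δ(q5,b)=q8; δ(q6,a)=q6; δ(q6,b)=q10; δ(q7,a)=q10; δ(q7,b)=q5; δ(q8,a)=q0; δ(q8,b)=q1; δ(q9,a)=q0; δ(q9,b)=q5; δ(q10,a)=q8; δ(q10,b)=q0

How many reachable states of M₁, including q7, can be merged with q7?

Every state is reachable, so we keep all 11.
Initial partition by acceptance: {q1,q3,q4,q5,q6,q7,q9} | {q0,q2,q8,q10}.
Split {q1,q3,q4,q5,q6,q7,q9} by δ(·,a) → {q3,q4,q5,q6} and {q1,q7,q9}.
Split {q3,q4,q5,q6} by δ(·,a) → {q3,q4,q6} and {q5}.
On input b, block {q0,q2,q8,q10} splits into {q0,q10} and {q2,q8}.
Stable partition: {q3,q4,q6} | {q0,q10} | {q1,q7,q9} | {q5} | {q2,q8} — 5 equivalence classes.
State q7 belongs to the block {q1,q7,q9}, which has 3 states.

3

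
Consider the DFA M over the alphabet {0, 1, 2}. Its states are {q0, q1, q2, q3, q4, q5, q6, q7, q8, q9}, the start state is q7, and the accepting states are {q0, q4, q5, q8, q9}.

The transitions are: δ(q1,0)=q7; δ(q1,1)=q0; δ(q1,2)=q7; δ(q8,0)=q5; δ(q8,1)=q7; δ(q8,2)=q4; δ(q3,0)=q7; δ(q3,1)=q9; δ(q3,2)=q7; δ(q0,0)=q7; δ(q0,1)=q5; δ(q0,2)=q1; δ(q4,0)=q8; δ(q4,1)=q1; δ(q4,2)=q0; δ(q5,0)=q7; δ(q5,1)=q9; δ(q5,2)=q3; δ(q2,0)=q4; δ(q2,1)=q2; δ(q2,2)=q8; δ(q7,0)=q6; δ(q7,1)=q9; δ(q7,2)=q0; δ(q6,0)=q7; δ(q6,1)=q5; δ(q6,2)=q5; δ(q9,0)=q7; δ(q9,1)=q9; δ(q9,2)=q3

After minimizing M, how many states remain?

States {q2,q4,q8} cannot be reached from the start state, so discard them.
Start with accepting vs non-accepting: {q0,q5,q9} | {q1,q3,q6,q7}.
On input 2, block {q1,q3,q6,q7} splits into {q1,q3} and {q6,q7}.
No further refinement is possible. Final partition (3 blocks): {q0,q5,q9} | {q1,q3} | {q6,q7}.

3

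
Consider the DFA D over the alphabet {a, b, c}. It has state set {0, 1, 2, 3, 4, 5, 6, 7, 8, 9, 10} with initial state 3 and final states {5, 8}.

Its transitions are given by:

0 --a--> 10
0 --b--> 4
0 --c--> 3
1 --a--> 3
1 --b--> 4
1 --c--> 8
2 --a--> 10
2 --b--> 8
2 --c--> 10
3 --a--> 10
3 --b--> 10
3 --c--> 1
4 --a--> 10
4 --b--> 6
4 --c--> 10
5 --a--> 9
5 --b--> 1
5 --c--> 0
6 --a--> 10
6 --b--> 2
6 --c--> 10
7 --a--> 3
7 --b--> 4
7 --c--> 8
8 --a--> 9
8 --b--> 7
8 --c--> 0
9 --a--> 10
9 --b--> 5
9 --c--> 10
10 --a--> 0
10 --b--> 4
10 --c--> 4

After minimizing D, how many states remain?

Every state is reachable, so we keep all 11.
P0 = {5,8} | {0,1,2,3,4,6,7,9,10}.
Refine {0,1,2,3,4,6,7,9,10} on symbol b: members go to different blocks, giving {0,1,3,4,6,7,10} and {2,9}.
On input b, block {0,1,3,4,6,7,10} splits into {0,1,3,4,7,10} and {6}.
Split {0,1,3,4,7,10} by δ(·,b) → {0,1,3,7,10} and {4}.
On input b, block {0,1,3,7,10} splits into {0,1,7,10} and {3}.
Refine {0,1,7,10} on symbol a: members go to different blocks, giving {0,10} and {1,7}.
Refine {0,10} on symbol c: members go to different blocks, giving {0} and {10}.
Stable partition: {5,8} | {0} | {2,9} | {6} | {4} | {3} | {1,7} | {10} — 8 equivalence classes.

8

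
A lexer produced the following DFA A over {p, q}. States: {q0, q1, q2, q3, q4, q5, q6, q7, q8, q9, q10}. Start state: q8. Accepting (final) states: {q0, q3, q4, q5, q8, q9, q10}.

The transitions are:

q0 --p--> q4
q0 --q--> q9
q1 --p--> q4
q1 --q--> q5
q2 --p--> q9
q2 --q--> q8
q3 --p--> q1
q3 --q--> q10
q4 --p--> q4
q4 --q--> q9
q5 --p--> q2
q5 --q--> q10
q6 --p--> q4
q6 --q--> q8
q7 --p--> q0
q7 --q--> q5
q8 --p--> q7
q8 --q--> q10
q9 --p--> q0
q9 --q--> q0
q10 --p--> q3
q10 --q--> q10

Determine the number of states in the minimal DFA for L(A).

States {q6} cannot be reached from the start state, so discard them.
P0 = {q0,q3,q4,q5,q8,q9,q10} | {q1,q2,q7}.
Refine {q0,q3,q4,q5,q8,q9,q10} on symbol p: members go to different blocks, giving {q0,q4,q9,q10} and {q3,q5,q8}.
Split {q0,q4,q9,q10} by δ(·,p) → {q0,q4,q9} and {q10}.
No further refinement is possible. Final partition (4 blocks): {q0,q4,q9} | {q1,q2,q7} | {q3,q5,q8} | {q10}.

4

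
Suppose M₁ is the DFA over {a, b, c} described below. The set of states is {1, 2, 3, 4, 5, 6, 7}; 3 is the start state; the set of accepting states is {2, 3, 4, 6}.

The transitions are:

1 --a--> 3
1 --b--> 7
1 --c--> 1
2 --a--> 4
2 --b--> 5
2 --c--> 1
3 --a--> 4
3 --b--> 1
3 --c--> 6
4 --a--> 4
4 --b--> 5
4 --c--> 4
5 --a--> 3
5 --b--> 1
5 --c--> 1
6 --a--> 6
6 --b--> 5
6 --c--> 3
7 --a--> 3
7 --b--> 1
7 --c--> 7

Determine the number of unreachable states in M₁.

1

BFS from 3 reaches {1, 3, 4, 5, 6, 7}; the 1 state(s) 2 are never visited.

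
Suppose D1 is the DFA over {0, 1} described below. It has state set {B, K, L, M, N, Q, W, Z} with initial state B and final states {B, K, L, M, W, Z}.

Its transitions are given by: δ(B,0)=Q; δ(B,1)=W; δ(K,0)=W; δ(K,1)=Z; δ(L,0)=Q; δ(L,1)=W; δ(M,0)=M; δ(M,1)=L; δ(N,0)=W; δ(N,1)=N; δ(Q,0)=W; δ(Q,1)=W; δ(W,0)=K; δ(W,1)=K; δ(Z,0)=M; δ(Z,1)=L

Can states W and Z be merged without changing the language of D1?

No

States {N} cannot be reached from the start state, so discard them.
Start with accepting vs non-accepting: {B,K,L,M,W,Z} | {Q}.
Split {B,K,L,M,W,Z} by δ(·,0) → {K,M,W,Z} and {B,L}.
On input 1, block {K,M,W,Z} splits into {K,W} and {M,Z}.
Refine {K,W} on symbol 1: members go to different blocks, giving {W} and {K}.
No further refinement is possible. Final partition (5 blocks): {W} | {Q} | {B,L} | {M,Z} | {K}.
W and Z end up in different blocks, so they are distinguishable. For instance, the string '10' is accepted from only W.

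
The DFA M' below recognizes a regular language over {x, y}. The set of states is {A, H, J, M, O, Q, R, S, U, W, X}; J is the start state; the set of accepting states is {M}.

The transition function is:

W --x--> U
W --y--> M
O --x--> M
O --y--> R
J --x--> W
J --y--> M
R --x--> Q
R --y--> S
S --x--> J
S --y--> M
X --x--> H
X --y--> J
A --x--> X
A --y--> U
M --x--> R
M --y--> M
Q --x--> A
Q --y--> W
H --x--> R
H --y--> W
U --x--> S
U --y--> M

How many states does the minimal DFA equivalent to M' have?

States {O} cannot be reached from the start state, so discard them.
Initial partition by acceptance: {M} | {A,H,J,Q,R,S,U,W,X}.
Split {A,H,J,Q,R,S,U,W,X} by δ(·,y) → {A,H,Q,R,X} and {J,S,U,W}.
No further refinement is possible. Final partition (3 blocks): {M} | {A,H,Q,R,X} | {J,S,U,W}.

3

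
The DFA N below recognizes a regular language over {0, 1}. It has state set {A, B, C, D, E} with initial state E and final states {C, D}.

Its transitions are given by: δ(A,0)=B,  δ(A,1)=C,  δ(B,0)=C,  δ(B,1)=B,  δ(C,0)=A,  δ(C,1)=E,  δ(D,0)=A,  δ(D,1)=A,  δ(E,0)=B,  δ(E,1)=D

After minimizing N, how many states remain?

P0 = {C,D} | {A,B,E}.
On input 0, block {A,B,E} splits into {A,E} and {B}.
Stable partition: {C,D} | {A,E} | {B} — 3 equivalence classes.

3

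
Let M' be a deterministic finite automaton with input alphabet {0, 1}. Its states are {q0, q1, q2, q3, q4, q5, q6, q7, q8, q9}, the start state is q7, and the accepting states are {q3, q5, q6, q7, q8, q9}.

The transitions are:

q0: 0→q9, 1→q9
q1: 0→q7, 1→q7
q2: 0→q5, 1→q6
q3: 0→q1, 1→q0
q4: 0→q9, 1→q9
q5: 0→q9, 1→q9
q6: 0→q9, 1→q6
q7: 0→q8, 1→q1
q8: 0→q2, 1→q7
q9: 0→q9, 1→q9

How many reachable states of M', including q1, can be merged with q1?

1

Reachable states from the start: {q1,q2,q5,q6,q7,q8,q9}. Unreachable: {q0,q3,q4} — drop them.
P0 = {q5,q6,q7,q8,q9} | {q1,q2}.
Refine {q5,q6,q7,q8,q9} on symbol 0: members go to different blocks, giving {q5,q6,q7,q9} and {q8}.
Split {q5,q6,q7,q9} by δ(·,0) → {q5,q6,q9} and {q7}.
Refine {q1,q2} on symbol 0: members go to different blocks, giving {q1} and {q2}.
No further refinement is possible. Final partition (5 blocks): {q5,q6,q9} | {q1} | {q8} | {q7} | {q2}.
The equivalence class containing q1 is {q1}, of size 1.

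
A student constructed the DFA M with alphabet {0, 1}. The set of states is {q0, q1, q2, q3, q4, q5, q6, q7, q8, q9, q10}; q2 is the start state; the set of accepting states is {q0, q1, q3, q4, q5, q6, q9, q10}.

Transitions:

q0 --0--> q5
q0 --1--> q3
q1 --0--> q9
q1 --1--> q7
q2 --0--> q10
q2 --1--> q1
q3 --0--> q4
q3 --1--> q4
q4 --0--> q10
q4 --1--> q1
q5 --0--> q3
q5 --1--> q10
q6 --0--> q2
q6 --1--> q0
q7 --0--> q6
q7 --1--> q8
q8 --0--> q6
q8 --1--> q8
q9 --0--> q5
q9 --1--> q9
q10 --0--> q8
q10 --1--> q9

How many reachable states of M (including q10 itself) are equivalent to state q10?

1

Every state is reachable, so we keep all 11.
Start with accepting vs non-accepting: {q0,q1,q3,q4,q5,q6,q9,q10} | {q2,q7,q8}.
Refine {q0,q1,q3,q4,q5,q6,q9,q10} on symbol 0: members go to different blocks, giving {q0,q1,q3,q4,q5,q9} and {q6,q10}.
Refine {q0,q1,q3,q4,q5,q9} on symbol 0: members go to different blocks, giving {q0,q1,q3,q5,q9} and {q4}.
Refine {q0,q1,q3,q5,q9} on symbol 0: members go to different blocks, giving {q0,q1,q5,q9} and {q3}.
Refine {q0,q1,q5,q9} on symbol 0: members go to different blocks, giving {q0,q1,q9} and {q5}.
On input 0, block {q0,q1,q9} splits into {q0,q9} and {q1}.
Split {q0,q9} by δ(·,1) → {q0} and {q9}.
Refine {q2,q7,q8} on symbol 1: members go to different blocks, giving {q7,q8} and {q2}.
Refine {q6,q10} on symbol 0: members go to different blocks, giving {q6} and {q10}.
The partition is now stable with 10 blocks: {q0} | {q7,q8} | {q6} | {q4} | {q3} | {q5} | {q1} | {q9} | {q2} | {q10}.
The equivalence class containing q10 is {q10}, of size 1.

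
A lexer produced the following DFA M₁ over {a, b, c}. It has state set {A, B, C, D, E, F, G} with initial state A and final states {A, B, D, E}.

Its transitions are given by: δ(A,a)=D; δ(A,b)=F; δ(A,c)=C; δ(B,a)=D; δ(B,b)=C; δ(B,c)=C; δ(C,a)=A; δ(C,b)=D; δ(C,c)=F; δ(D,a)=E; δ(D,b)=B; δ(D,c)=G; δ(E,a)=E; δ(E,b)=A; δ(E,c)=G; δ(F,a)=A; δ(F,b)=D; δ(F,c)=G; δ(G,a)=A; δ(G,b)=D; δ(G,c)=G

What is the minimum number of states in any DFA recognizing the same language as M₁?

All states are reachable from the start state.
P0 = {A,B,D,E} | {C,F,G}.
On input b, block {A,B,D,E} splits into {A,B} and {D,E}.
Stable partition: {A,B} | {C,F,G} | {D,E} — 3 equivalence classes.

3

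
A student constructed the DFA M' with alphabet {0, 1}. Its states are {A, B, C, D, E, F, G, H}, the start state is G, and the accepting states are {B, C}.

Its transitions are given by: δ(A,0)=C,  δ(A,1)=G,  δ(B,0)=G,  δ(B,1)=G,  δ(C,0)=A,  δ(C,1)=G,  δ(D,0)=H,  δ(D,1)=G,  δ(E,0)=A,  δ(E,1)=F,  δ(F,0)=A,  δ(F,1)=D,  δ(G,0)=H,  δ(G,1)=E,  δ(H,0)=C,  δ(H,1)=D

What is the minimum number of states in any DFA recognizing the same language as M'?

Reachable states from the start: {A,C,D,E,F,G,H}. Unreachable: {B} — drop them.
Initial partition by acceptance: {C} | {A,D,E,F,G,H}.
Refine {A,D,E,F,G,H} on symbol 0: members go to different blocks, giving {D,E,F,G} and {A,H}.
The partition is now stable with 3 blocks: {C} | {D,E,F,G} | {A,H}.

3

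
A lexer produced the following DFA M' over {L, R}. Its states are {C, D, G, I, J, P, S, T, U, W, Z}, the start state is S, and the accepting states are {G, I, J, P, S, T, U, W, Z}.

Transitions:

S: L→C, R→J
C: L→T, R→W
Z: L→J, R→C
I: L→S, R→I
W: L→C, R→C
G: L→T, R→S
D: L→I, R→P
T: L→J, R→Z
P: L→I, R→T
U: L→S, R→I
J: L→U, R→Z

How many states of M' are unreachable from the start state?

BFS from S reaches {C, I, J, S, T, U, W, Z}; the 3 state(s) D, G, P are never visited.

3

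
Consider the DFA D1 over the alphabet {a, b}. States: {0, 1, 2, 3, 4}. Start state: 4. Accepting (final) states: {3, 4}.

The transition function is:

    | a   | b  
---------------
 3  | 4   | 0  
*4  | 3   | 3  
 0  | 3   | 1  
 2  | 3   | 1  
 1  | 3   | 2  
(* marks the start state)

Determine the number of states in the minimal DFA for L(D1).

Every state is reachable, so we keep all 5.
Start with accepting vs non-accepting: {3,4} | {0,1,2}.
Split {3,4} by δ(·,b) → {3} and {4}.
No further refinement is possible. Final partition (3 blocks): {3} | {0,1,2} | {4}.

3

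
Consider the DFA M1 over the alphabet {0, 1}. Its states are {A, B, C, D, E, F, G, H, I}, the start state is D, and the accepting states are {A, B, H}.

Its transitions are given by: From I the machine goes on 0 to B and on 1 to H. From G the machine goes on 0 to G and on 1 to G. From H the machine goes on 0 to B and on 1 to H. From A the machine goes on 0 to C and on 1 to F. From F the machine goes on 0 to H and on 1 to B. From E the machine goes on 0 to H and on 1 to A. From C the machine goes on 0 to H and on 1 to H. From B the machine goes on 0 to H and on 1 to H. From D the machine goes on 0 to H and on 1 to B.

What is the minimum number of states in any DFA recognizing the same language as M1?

2

First remove the unreachable states {A,C,E,F,G,I}; 3 states remain.
Initial partition by acceptance: {B,H} | {D}.
Stable partition: {B,H} | {D} — 2 equivalence classes.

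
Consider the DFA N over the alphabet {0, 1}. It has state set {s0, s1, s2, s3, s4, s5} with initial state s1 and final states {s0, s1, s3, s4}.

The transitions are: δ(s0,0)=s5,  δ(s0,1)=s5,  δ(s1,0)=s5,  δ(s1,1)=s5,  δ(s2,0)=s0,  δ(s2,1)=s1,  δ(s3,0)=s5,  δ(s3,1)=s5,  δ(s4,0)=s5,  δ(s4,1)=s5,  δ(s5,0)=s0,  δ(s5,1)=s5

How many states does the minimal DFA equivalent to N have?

Reachable states from the start: {s0,s1,s5}. Unreachable: {s2,s3,s4} — drop them.
Initial partition by acceptance: {s0,s1} | {s5}.
Stable partition: {s0,s1} | {s5} — 2 equivalence classes.

2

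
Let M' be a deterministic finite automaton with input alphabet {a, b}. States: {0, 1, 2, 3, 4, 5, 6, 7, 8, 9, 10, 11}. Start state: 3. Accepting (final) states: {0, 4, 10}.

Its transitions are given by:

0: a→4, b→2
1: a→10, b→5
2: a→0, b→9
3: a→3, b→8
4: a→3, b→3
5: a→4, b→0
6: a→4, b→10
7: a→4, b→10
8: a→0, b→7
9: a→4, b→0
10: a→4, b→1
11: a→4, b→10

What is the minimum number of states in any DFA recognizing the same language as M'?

States {6,11} cannot be reached from the start state, so discard them.
P0 = {0,4,10} | {1,2,3,5,7,8,9}.
Split {0,4,10} by δ(·,a) → {0,10} and {4}.
On input a, block {1,2,3,5,7,8,9} splits into {1,2,8} and {5,7,9} and {3}.
No further refinement is possible. Final partition (5 blocks): {0,10} | {1,2,8} | {4} | {5,7,9} | {3}.

5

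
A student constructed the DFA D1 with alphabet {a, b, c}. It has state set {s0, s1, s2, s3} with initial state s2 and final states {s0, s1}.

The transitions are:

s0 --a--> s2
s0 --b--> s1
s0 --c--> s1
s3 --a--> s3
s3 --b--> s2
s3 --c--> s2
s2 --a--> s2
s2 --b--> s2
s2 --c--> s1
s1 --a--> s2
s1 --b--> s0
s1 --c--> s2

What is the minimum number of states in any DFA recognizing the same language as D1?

3

First remove the unreachable states {s3}; 3 states remain.
Start with accepting vs non-accepting: {s0,s1} | {s2}.
Split {s0,s1} by δ(·,c) → {s0} and {s1}.
Stable partition: {s0} | {s2} | {s1} — 3 equivalence classes.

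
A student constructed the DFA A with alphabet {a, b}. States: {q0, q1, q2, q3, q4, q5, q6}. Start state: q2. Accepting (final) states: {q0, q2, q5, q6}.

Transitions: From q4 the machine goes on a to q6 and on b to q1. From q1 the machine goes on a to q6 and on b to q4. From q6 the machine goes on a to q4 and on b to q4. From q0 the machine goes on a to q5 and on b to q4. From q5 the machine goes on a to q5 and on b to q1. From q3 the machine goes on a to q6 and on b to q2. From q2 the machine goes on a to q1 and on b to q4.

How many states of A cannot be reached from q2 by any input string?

No path from q2 leads to q0, q3, q5; the other 4 states are all reachable.

3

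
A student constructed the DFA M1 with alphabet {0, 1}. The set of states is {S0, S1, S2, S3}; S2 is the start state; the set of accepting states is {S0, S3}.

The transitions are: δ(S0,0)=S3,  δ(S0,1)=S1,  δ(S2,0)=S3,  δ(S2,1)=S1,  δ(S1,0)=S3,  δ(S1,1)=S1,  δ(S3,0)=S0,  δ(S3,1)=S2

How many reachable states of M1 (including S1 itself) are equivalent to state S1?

Initial partition by acceptance: {S0,S3} | {S1,S2}.
Stable partition: {S0,S3} | {S1,S2} — 2 equivalence classes.
The equivalence class containing S1 is {S1,S2}, of size 2.

2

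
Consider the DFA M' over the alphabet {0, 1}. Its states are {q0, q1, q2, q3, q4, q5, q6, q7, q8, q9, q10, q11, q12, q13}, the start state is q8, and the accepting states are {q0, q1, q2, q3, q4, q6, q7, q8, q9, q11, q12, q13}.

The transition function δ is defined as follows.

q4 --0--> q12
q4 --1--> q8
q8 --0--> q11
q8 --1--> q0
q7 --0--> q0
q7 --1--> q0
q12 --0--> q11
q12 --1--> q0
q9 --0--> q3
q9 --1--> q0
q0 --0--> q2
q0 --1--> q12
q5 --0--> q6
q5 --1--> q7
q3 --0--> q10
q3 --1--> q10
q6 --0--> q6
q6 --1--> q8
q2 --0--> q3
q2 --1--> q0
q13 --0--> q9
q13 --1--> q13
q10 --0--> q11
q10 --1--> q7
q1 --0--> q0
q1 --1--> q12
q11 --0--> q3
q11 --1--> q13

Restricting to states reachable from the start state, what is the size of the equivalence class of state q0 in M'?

First remove the unreachable states {q1,q4,q5,q6}; 10 states remain.
P0 = {q0,q2,q3,q7,q8,q9,q11,q12,q13} | {q10}.
Split {q0,q2,q3,q7,q8,q9,q11,q12,q13} by δ(·,0) → {q0,q2,q7,q8,q9,q11,q12,q13} and {q3}.
Split {q0,q2,q7,q8,q9,q11,q12,q13} by δ(·,0) → {q0,q7,q8,q12,q13} and {q2,q9,q11}.
On input 0, block {q0,q7,q8,q12,q13} splits into {q0,q8,q12,q13} and {q7}.
No further refinement is possible. Final partition (5 blocks): {q0,q8,q12,q13} | {q10} | {q3} | {q2,q9,q11} | {q7}.
The equivalence class containing q0 is {q0,q8,q12,q13}, of size 4.

4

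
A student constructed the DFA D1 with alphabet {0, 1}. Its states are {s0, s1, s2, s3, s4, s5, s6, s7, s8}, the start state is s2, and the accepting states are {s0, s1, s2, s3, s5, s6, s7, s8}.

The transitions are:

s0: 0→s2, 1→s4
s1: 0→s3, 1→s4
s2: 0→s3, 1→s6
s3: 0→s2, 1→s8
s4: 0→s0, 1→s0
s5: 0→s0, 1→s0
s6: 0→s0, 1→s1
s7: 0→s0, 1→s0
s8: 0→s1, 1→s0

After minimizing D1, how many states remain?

States {s5,s7} cannot be reached from the start state, so discard them.
Start with accepting vs non-accepting: {s0,s1,s2,s3,s6,s8} | {s4}.
On input 1, block {s0,s1,s2,s3,s6,s8} splits into {s2,s3,s6,s8} and {s0,s1}.
Split {s2,s3,s6,s8} by δ(·,0) → {s2,s3} and {s6,s8}.
No further refinement is possible. Final partition (4 blocks): {s2,s3} | {s4} | {s0,s1} | {s6,s8}.

4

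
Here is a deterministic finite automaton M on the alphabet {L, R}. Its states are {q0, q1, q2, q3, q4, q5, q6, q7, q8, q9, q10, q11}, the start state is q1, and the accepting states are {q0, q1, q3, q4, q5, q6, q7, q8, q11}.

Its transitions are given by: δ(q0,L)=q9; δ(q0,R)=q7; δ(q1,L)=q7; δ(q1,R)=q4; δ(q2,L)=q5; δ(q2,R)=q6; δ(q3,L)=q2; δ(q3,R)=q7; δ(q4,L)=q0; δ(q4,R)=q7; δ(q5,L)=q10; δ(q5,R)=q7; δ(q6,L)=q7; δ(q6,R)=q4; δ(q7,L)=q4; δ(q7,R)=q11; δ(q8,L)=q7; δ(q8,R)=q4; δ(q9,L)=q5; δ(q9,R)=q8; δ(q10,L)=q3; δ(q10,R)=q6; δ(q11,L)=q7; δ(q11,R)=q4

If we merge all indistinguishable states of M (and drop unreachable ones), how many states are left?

P0 = {q0,q1,q3,q4,q5,q6,q7,q8,q11} | {q2,q9,q10}.
Split {q0,q1,q3,q4,q5,q6,q7,q8,q11} by δ(·,L) → {q1,q4,q6,q7,q8,q11} and {q0,q3,q5}.
Refine {q1,q4,q6,q7,q8,q11} on symbol L: members go to different blocks, giving {q1,q6,q7,q8,q11} and {q4}.
On input L, block {q1,q6,q7,q8,q11} splits into {q1,q6,q8,q11} and {q7}.
Stable partition: {q1,q6,q8,q11} | {q2,q9,q10} | {q0,q3,q5} | {q4} | {q7} — 5 equivalence classes.

5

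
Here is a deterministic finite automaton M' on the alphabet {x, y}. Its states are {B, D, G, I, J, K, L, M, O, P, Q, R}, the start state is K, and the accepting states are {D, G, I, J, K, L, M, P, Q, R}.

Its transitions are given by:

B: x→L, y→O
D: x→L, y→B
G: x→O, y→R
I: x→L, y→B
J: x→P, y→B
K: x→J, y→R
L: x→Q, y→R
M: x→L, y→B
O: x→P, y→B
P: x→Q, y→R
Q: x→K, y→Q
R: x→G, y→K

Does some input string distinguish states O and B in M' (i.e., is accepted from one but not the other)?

States {D,I,M} cannot be reached from the start state, so discard them.
P0 = {G,J,K,L,P,Q,R} | {B,O}.
On input x, block {G,J,K,L,P,Q,R} splits into {J,K,L,P,Q,R} and {G}.
Refine {J,K,L,P,Q,R} on symbol x: members go to different blocks, giving {J,K,L,P,Q} and {R}.
On input y, block {J,K,L,P,Q} splits into {K,L,P} and {Q} and {J}.
On input x, block {K,L,P} splits into {L,P} and {K}.
Stable partition: {L,P} | {B,O} | {G} | {R} | {Q} | {J} | {K} — 7 equivalence classes.
O and B lie in the same block of the stable partition, so they are equivalent — no string distinguishes them.

No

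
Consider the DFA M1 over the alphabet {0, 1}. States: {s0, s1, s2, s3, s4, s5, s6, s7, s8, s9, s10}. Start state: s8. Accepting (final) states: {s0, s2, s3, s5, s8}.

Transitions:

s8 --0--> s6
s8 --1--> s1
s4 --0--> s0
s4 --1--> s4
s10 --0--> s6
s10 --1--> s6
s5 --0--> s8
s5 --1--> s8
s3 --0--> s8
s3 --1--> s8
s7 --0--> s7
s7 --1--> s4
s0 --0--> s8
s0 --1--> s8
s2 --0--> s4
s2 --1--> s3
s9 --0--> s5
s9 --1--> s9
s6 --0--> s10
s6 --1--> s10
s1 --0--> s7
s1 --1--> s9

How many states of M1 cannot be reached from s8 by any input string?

Starting at s8 and following transitions, the reachable set is {s0, s1, s4, s5, s6, s7, s8, s9, s10}. That leaves s2, s3 unreachable — 2 in total.

2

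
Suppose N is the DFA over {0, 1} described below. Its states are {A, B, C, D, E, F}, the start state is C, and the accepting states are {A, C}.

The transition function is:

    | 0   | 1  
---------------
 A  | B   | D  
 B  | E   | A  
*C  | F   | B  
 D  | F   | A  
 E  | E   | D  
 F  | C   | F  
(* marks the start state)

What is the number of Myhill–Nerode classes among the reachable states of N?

6

All states are reachable from the start state.
Start with accepting vs non-accepting: {A,C} | {B,D,E,F}.
Refine {B,D,E,F} on symbol 0: members go to different blocks, giving {B,D,E} and {F}.
Split {A,C} by δ(·,0) → {A} and {C}.
Refine {B,D,E} on symbol 0: members go to different blocks, giving {B,E} and {D}.
Refine {B,E} on symbol 1: members go to different blocks, giving {B} and {E}.
Stable partition: {A} | {B} | {F} | {C} | {D} | {E} — 6 equivalence classes.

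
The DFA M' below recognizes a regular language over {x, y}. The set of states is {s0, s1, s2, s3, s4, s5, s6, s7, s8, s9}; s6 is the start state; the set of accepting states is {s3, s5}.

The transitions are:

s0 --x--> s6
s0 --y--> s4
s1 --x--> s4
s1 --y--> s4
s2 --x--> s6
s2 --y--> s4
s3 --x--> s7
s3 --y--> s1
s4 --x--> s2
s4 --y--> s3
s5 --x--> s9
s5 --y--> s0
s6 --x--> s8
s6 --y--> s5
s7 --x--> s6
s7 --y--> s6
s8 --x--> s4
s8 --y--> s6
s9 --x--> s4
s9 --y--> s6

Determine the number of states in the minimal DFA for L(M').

3

All states are reachable from the start state.
Start with accepting vs non-accepting: {s3,s5} | {s0,s1,s2,s4,s6,s7,s8,s9}.
Split {s0,s1,s2,s4,s6,s7,s8,s9} by δ(·,y) → {s0,s1,s2,s7,s8,s9} and {s4,s6}.
No further refinement is possible. Final partition (3 blocks): {s3,s5} | {s0,s1,s2,s7,s8,s9} | {s4,s6}.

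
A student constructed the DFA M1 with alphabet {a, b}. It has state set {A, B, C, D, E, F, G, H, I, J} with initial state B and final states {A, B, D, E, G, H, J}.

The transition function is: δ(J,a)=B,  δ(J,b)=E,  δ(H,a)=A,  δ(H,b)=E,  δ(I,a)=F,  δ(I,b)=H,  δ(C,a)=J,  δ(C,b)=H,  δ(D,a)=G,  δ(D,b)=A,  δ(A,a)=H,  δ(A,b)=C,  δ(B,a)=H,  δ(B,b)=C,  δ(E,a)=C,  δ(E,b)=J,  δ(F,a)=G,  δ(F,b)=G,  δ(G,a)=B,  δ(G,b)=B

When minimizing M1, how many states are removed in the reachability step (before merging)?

4

Starting at B and following transitions, the reachable set is {A, B, C, E, H, J}. That leaves D, F, G, I unreachable — 4 in total.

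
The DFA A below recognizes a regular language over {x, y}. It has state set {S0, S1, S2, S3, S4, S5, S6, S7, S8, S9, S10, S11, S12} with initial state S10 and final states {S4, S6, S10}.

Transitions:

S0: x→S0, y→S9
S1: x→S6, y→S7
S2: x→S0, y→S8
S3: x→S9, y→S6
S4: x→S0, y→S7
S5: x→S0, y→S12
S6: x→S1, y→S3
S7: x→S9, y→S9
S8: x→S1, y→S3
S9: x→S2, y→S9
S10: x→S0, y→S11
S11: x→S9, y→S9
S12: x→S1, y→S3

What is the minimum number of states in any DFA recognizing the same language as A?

9

States {S4,S5,S12} cannot be reached from the start state, so discard them.
Initial partition by acceptance: {S6,S10} | {S0,S1,S2,S3,S7,S8,S9,S11}.
On input x, block {S0,S1,S2,S3,S7,S8,S9,S11} splits into {S0,S2,S3,S7,S8,S9,S11} and {S1}.
Refine {S6,S10} on symbol x: members go to different blocks, giving {S6} and {S10}.
On input x, block {S0,S2,S3,S7,S8,S9,S11} splits into {S0,S2,S3,S7,S9,S11} and {S8}.
On input y, block {S0,S2,S3,S7,S9,S11} splits into {S0,S7,S9,S11} and {S2} and {S3}.
On input x, block {S0,S7,S9,S11} splits into {S0,S7,S11} and {S9}.
Split {S0,S7,S11} by δ(·,x) → {S7,S11} and {S0}.
No further refinement is possible. Final partition (9 blocks): {S6} | {S7,S11} | {S1} | {S10} | {S8} | {S2} | {S3} | {S9} | {S0}.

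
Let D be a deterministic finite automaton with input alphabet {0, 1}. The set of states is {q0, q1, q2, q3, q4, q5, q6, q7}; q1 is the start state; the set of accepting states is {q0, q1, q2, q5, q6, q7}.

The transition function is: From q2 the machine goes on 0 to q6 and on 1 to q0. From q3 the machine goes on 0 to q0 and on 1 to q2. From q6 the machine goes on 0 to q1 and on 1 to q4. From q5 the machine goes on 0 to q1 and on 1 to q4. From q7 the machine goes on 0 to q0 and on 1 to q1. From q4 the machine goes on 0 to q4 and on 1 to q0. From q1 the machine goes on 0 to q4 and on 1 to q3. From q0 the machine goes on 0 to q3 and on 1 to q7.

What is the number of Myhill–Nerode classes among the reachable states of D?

7

Reachable states from the start: {q0,q1,q2,q3,q4,q6,q7}. Unreachable: {q5} — drop them.
Start with accepting vs non-accepting: {q0,q1,q2,q6,q7} | {q3,q4}.
Refine {q0,q1,q2,q6,q7} on symbol 0: members go to different blocks, giving {q2,q6,q7} and {q0,q1}.
On input 0, block {q2,q6,q7} splits into {q6,q7} and {q2}.
Refine {q6,q7} on symbol 1: members go to different blocks, giving {q6} and {q7}.
On input 0, block {q3,q4} splits into {q3} and {q4}.
Refine {q0,q1} on symbol 0: members go to different blocks, giving {q0} and {q1}.
Stable partition: {q6} | {q3} | {q0} | {q2} | {q7} | {q4} | {q1} — 7 equivalence classes.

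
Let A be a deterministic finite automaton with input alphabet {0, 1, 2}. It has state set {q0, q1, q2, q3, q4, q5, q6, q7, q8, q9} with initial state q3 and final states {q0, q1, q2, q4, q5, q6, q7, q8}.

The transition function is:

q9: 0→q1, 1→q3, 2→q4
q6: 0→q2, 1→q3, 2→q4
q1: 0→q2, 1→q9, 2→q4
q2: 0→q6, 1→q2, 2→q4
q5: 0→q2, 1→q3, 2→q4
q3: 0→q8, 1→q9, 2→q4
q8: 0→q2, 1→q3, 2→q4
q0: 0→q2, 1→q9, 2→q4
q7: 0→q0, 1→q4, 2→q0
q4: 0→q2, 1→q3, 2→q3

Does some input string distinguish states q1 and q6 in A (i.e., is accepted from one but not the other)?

No

Reachable states from the start: {q1,q2,q3,q4,q6,q8,q9}. Unreachable: {q0,q5,q7} — drop them.
P0 = {q1,q2,q4,q6,q8} | {q3,q9}.
On input 1, block {q1,q2,q4,q6,q8} splits into {q1,q4,q6,q8} and {q2}.
Split {q1,q4,q6,q8} by δ(·,2) → {q1,q6,q8} and {q4}.
Stable partition: {q1,q6,q8} | {q3,q9} | {q2} | {q4} — 4 equivalence classes.
q1 and q6 lie in the same block of the stable partition, so they are equivalent — no string distinguishes them.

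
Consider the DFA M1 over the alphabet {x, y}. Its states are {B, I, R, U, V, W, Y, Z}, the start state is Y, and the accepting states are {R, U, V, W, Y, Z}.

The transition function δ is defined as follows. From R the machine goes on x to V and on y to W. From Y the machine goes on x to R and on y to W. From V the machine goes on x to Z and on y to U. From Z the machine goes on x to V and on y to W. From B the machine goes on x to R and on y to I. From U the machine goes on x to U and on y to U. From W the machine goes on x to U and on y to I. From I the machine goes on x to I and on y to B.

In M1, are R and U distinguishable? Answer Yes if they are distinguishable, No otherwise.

Start with accepting vs non-accepting: {R,U,V,W,Y,Z} | {B,I}.
Refine {R,U,V,W,Y,Z} on symbol y: members go to different blocks, giving {R,U,V,Y,Z} and {W}.
On input y, block {R,U,V,Y,Z} splits into {R,Y,Z} and {U,V}.
Split {R,Y,Z} by δ(·,x) → {R,Z} and {Y}.
Refine {B,I} on symbol x: members go to different blocks, giving {I} and {B}.
Split {U,V} by δ(·,x) → {V} and {U}.
The partition is now stable with 7 blocks: {R,Z} | {I} | {W} | {V} | {Y} | {B} | {U}.
R and U end up in different blocks, so they are distinguishable. For instance, the string 'yy' is accepted from only U.

Yes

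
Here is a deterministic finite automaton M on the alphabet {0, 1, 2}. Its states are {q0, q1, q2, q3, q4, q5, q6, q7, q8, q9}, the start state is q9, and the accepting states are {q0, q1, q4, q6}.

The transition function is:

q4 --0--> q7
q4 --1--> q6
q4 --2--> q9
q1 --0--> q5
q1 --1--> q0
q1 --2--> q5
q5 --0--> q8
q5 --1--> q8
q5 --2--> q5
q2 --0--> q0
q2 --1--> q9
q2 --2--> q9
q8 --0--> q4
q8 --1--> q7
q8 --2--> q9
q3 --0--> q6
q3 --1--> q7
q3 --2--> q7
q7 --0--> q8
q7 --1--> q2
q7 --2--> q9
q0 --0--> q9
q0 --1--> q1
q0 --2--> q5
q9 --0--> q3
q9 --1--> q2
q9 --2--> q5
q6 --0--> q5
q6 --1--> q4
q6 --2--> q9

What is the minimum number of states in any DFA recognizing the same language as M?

P0 = {q0,q1,q4,q6} | {q2,q3,q5,q7,q8,q9}.
Split {q2,q3,q5,q7,q8,q9} by δ(·,0) → {q2,q3,q8} and {q5,q7,q9}.
The partition is now stable with 3 blocks: {q0,q1,q4,q6} | {q2,q3,q8} | {q5,q7,q9}.

3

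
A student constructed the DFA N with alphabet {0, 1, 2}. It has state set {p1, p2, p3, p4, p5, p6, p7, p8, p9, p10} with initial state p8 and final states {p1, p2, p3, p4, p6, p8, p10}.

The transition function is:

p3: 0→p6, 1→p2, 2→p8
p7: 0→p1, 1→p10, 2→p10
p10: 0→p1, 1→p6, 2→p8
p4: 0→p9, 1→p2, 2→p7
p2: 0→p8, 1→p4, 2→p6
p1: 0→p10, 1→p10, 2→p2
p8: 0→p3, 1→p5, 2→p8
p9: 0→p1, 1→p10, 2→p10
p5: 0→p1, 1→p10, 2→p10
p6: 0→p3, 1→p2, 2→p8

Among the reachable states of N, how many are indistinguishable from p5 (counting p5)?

3

All states are reachable from the start state.
Start with accepting vs non-accepting: {p1,p2,p3,p4,p6,p8,p10} | {p5,p7,p9}.
Split {p1,p2,p3,p4,p6,p8,p10} by δ(·,0) → {p1,p2,p3,p6,p8,p10} and {p4}.
On input 1, block {p1,p2,p3,p6,p8,p10} splits into {p1,p3,p6,p10} and {p2} and {p8}.
Split {p1,p3,p6,p10} by δ(·,1) → {p1,p10} and {p3,p6}.
Refine {p1,p10} on symbol 1: members go to different blocks, giving {p1} and {p10}.
The partition is now stable with 7 blocks: {p1} | {p5,p7,p9} | {p4} | {p2} | {p8} | {p3,p6} | {p10}.
State p5 belongs to the block {p5,p7,p9}, which has 3 states.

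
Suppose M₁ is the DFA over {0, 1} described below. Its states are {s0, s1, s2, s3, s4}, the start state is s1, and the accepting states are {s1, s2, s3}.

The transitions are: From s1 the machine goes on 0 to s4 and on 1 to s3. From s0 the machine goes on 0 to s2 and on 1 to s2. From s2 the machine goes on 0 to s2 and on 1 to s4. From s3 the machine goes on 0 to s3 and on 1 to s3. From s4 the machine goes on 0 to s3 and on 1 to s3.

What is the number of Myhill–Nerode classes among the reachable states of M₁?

Reachable states from the start: {s1,s3,s4}. Unreachable: {s0,s2} — drop them.
Initial partition by acceptance: {s1,s3} | {s4}.
On input 0, block {s1,s3} splits into {s1} and {s3}.
The partition is now stable with 3 blocks: {s1} | {s4} | {s3}.

3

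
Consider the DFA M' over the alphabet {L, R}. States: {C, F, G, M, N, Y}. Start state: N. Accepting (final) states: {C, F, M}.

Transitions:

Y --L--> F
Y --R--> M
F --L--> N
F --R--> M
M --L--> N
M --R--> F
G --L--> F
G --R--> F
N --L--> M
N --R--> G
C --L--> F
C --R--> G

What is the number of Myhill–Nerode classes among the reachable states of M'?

First remove the unreachable states {C,Y}; 4 states remain.
Start with accepting vs non-accepting: {F,M} | {G,N}.
On input R, block {G,N} splits into {N} and {G}.
Stable partition: {F,M} | {N} | {G} — 3 equivalence classes.

3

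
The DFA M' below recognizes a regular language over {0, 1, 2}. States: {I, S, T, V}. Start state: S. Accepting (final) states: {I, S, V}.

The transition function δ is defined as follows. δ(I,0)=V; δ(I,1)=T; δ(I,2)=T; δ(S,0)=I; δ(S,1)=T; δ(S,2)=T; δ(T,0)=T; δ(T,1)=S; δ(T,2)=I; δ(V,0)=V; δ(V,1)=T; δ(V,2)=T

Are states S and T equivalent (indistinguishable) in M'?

No

Start with accepting vs non-accepting: {I,S,V} | {T}.
No further refinement is possible. Final partition (2 blocks): {I,S,V} | {T}.
S and T end up in different blocks, so they are distinguishable. For instance, the string 'ε' is accepted from only S.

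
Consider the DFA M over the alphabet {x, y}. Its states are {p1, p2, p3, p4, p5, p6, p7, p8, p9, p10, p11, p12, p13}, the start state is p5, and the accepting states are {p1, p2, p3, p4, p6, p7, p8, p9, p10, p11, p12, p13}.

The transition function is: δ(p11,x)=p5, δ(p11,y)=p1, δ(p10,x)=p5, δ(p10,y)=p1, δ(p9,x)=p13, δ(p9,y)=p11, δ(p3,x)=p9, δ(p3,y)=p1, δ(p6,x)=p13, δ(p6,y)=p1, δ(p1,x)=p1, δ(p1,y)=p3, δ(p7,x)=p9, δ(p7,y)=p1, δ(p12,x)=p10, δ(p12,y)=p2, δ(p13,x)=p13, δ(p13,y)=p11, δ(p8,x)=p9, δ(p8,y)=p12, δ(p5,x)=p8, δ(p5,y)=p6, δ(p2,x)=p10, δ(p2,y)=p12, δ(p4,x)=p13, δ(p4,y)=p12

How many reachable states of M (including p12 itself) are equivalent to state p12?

2

First remove the unreachable states {p4,p7}; 11 states remain.
Initial partition by acceptance: {p1,p2,p3,p6,p8,p9,p10,p11,p12,p13} | {p5}.
On input x, block {p1,p2,p3,p6,p8,p9,p10,p11,p12,p13} splits into {p1,p2,p3,p6,p8,p9,p12,p13} and {p10,p11}.
On input x, block {p1,p2,p3,p6,p8,p9,p12,p13} splits into {p1,p3,p6,p8,p9,p13} and {p2,p12}.
On input y, block {p1,p3,p6,p8,p9,p13} splits into {p1,p3,p6} and {p9,p13} and {p8}.
On input x, block {p1,p3,p6} splits into {p3,p6} and {p1}.
The partition is now stable with 7 blocks: {p3,p6} | {p5} | {p10,p11} | {p2,p12} | {p9,p13} | {p8} | {p1}.
State p12 belongs to the block {p2,p12}, which has 2 states.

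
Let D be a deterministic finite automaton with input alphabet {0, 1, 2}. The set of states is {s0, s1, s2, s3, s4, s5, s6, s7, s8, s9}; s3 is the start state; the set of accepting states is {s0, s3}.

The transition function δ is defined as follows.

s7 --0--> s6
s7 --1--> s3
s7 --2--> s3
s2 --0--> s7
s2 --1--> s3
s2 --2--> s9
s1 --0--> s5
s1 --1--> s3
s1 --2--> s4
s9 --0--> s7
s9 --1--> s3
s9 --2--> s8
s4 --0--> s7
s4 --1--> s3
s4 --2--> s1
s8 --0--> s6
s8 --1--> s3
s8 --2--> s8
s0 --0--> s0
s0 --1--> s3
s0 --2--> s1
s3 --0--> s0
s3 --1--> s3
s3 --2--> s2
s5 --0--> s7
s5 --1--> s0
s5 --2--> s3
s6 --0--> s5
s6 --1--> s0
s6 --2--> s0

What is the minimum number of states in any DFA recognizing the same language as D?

Every state is reachable, so we keep all 10.
Start with accepting vs non-accepting: {s0,s3} | {s1,s2,s4,s5,s6,s7,s8,s9}.
Refine {s1,s2,s4,s5,s6,s7,s8,s9} on symbol 2: members go to different blocks, giving {s1,s2,s4,s8,s9} and {s5,s6,s7}.
The partition is now stable with 3 blocks: {s0,s3} | {s1,s2,s4,s8,s9} | {s5,s6,s7}.

3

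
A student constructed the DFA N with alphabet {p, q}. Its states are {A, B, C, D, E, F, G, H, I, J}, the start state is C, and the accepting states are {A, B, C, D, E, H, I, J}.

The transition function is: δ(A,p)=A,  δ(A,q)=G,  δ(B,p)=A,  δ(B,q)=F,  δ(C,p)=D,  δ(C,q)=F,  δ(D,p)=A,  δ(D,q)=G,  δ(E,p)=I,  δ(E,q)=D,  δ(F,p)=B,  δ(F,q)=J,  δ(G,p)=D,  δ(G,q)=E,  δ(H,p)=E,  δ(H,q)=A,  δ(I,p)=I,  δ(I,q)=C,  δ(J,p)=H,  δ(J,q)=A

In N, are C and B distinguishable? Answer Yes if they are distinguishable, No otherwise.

No

All states are reachable from the start state.
Initial partition by acceptance: {A,B,C,D,E,H,I,J} | {F,G}.
On input q, block {A,B,C,D,E,H,I,J} splits into {A,B,C,D} and {E,H,I,J}.
Stable partition: {A,B,C,D} | {F,G} | {E,H,I,J} — 3 equivalence classes.
C and B lie in the same block of the stable partition, so they are equivalent — no string distinguishes them.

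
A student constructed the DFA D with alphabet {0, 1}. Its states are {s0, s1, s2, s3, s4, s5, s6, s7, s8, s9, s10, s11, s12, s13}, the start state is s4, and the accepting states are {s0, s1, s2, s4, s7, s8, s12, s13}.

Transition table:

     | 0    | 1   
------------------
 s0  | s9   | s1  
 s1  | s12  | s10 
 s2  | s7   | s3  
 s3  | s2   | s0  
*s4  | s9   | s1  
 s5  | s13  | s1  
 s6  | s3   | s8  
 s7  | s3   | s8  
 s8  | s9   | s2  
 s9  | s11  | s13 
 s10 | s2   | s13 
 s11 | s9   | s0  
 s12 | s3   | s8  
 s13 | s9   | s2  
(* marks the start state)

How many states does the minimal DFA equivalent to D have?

5

States {s5,s6} cannot be reached from the start state, so discard them.
P0 = {s0,s1,s2,s4,s7,s8,s12,s13} | {s3,s9,s10,s11}.
Split {s0,s1,s2,s4,s7,s8,s12,s13} by δ(·,0) → {s0,s4,s7,s8,s12,s13} and {s1,s2}.
Split {s0,s4,s7,s8,s12,s13} by δ(·,1) → {s0,s4,s8,s13} and {s7,s12}.
Refine {s3,s9,s10,s11} on symbol 0: members go to different blocks, giving {s3,s10} and {s9,s11}.
Stable partition: {s0,s4,s8,s13} | {s3,s10} | {s1,s2} | {s7,s12} | {s9,s11} — 5 equivalence classes.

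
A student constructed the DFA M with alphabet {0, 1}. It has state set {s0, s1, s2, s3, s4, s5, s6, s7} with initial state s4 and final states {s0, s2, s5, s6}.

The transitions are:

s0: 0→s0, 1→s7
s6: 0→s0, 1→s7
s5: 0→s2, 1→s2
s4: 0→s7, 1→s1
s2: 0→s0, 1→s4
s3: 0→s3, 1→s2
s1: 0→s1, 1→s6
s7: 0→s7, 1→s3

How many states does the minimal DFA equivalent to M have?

3

States {s5} cannot be reached from the start state, so discard them.
P0 = {s0,s2,s6} | {s1,s3,s4,s7}.
On input 1, block {s1,s3,s4,s7} splits into {s1,s3} and {s4,s7}.
Stable partition: {s0,s2,s6} | {s1,s3} | {s4,s7} — 3 equivalence classes.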